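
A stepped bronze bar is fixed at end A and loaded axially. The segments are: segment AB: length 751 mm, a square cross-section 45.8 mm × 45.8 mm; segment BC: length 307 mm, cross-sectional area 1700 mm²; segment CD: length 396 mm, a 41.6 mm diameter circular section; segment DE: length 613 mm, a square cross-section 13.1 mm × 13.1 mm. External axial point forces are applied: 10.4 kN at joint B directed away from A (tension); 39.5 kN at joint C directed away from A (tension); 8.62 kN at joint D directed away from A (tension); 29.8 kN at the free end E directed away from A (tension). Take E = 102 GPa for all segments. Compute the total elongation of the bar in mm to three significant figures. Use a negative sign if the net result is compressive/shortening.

1.60 mm

Internal axial forces (sectioning from the free end, tension +): N_DE = 29.8 kN, N_CD = 38.42 kN, N_BC = 77.92 kN, N_AB = 88.32 kN.
A_AB = 2098 mm².
A_CD = 1359 mm².
A_DE = 171.6 mm².
δ_AB = 88320·751/(2098·102000) = 0.31 mm
δ_BC = 77920·307/(1700·102000) = 0.138 mm
δ_CD = 38420·396/(1359·102000) = 0.1097 mm
δ_DE = 29800·613/(171.6·102000) = 1.044 mm
δ = Σδ_i = 1.601 mm.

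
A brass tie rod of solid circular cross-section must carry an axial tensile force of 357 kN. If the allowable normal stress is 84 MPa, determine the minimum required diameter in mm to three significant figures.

Required area A ≥ P/σ_allow = 357000/84 = 4250 mm².
For a solid circular section, d ≥ √(4A/π) = 73.56 mm.

73.6 mm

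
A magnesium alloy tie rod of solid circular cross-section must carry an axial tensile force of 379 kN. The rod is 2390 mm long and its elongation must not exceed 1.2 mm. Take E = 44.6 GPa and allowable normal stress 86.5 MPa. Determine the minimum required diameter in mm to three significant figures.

Required area A ≥ P/σ_allow = 379000/86.5 = 4382 mm².
For a solid circular section, d ≥ √(4A/π) = 74.69 mm.
Elongation limit: A ≥ PL/(Eδ_allow) = 379000·2390/(44600·1.2) = 16920 mm² ⇒ d ≥ 146.8 mm.
The elongation limit governs.

147 mm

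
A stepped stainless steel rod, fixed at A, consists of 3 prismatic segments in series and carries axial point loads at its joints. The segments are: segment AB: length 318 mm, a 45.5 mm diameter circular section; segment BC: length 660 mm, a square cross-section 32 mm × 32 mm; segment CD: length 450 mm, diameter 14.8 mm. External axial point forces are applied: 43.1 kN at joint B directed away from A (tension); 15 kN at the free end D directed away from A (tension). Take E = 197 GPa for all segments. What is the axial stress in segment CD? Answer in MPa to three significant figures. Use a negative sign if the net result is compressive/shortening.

Internal axial forces (sectioning from the free end, tension +): N_CD = 15 kN, N_BC = 15 kN, N_AB = 58.1 kN.
A_CD = 172 mm².
σ_CD = N_CD/A_CD = 15000/172 = 87.19 MPa.

87.2 MPa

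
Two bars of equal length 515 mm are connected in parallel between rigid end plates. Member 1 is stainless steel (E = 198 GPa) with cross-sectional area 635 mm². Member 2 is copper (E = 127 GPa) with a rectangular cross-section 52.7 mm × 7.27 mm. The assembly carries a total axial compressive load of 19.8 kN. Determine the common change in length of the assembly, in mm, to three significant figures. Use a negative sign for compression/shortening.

A_2 = 383.1 mm².
Equal strain + equilibrium ⇒ each member carries load in proportion to AE: A₁E₁ = 125700000 N, A₂E₂ = 48660000 N, ΣAE = 174400000 N.
δ = PL/ΣAE = -19800·515/174400000 = -0.05847 mm.

-0.0585 mm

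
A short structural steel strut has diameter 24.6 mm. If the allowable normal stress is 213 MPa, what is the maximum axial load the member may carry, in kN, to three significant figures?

101 kN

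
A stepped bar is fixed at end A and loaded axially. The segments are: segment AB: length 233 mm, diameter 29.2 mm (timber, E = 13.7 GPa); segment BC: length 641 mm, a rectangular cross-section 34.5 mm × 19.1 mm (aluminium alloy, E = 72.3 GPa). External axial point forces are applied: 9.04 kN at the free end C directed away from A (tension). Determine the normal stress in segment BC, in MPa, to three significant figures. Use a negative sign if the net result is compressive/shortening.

Internal axial forces (sectioning from the free end, tension +): N_BC = 9.04 kN, N_AB = 9.04 kN.
A_BC = 659 mm².
σ_BC = N_BC/A_BC = 9040/659 = 13.72 MPa.

13.7 MPa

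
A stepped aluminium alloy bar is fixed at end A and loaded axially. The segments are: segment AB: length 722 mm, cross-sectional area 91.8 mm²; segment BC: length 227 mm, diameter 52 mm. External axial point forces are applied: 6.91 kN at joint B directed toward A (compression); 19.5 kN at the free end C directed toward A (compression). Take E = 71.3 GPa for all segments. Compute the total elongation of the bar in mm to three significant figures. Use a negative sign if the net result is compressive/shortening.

-2.94 mm

Internal axial forces (sectioning from the free end, tension +): N_BC = -19.5 kN, N_AB = -26.41 kN.
A_BC = 2124 mm².
δ_AB = -26410·722/(91.8·71300) = -2.913 mm
δ_BC = -19500·227/(2124·71300) = -0.02923 mm
δ = Σδ_i = -2.942 mm.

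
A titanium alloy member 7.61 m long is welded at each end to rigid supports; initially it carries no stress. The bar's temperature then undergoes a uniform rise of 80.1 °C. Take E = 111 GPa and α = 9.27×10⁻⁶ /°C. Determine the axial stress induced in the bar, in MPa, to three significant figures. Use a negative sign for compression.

-82.4 MPa

Free thermal expansion αLΔT = 9.27e-6 · 7610 · 80.1 = 5.651 mm.
The walls impose strain ε = −(5.651)/7610 = -7.4253e-04; σ = Eε = 111000 · -7.4253e-04 = -82.42 MPa.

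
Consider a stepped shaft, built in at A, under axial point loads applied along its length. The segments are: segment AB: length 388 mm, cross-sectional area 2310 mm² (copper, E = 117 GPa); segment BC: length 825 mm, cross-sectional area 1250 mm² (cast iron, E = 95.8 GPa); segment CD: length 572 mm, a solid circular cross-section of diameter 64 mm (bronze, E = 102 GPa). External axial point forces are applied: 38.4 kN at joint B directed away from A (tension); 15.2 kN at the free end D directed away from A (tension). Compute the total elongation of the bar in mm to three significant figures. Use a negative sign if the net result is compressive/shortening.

Internal axial forces (sectioning from the free end, tension +): N_CD = 15.2 kN, N_BC = 15.2 kN, N_AB = 53.6 kN.
A_CD = 3217 mm².
δ_AB = 53600·388/(2310·117000) = 0.07695 mm
δ_BC = 15200·825/(1250·95800) = 0.1047 mm
δ_CD = 15200·572/(3217·102000) = 0.0265 mm
δ = Σδ_i = 0.2082 mm.

0.208 mm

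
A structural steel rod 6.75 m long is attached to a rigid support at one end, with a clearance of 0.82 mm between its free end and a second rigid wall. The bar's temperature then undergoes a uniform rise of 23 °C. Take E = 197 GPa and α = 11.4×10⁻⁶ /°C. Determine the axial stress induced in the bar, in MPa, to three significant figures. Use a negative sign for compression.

-27.7 MPa

Free thermal expansion αLΔT = 11.4e-6 · 6750 · 23 = 1.77 mm.
The walls engage after the gap closes; constrained expansion = 1.77 − 0.82 = 0.9498 mm.
The walls impose strain ε = −(0.9498)/6750 = -1.4072e-04; σ = Eε = 197000 · -1.4072e-04 = -27.72 MPa.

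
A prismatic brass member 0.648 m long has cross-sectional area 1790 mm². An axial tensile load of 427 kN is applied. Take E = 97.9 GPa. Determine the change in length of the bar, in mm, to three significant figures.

δ_mech = NL/(AE) = 427000·648/(1790·97900) = 1.579 mm.

1.58 mm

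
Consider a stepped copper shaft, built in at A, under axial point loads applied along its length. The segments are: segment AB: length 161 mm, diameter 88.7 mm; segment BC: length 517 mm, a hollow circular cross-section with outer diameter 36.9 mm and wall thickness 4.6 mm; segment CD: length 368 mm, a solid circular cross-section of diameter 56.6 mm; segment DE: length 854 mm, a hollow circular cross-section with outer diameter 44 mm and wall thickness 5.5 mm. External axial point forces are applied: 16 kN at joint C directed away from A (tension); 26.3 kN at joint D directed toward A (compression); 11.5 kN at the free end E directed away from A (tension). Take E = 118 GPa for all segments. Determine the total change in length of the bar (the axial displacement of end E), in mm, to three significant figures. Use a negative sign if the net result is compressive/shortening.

Internal axial forces (sectioning from the free end, tension +): N_DE = 11.5 kN, N_CD = -14.8 kN, N_BC = 1.2 kN, N_AB = 1.2 kN.
A_AB = 6179 mm².
A_BC = 466.8 mm².
A_CD = 2516 mm².
A_DE = 665.2 mm².
δ_AB = 1200·161/(6179·118000) = 0.000265 mm
δ_BC = 1200·517/(466.8·118000) = 0.01126 mm
δ_CD = -14800·368/(2516·118000) = -0.01834 mm
δ_DE = 11500·854/(665.2·118000) = 0.1251 mm
δ = Σδ_i = 0.1183 mm.

0.118 mm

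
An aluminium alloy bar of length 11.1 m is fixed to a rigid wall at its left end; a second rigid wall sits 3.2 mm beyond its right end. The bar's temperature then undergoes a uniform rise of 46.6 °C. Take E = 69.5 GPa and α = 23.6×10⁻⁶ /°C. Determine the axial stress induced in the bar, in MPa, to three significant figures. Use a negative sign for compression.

-56.4 MPa

Free thermal expansion αLΔT = 23.6e-6 · 11100 · 46.6 = 12.21 mm.
The walls engage after the gap closes; constrained expansion = 12.21 − 3.2 = 9.007 mm.
The walls impose strain ε = −(9.007)/11100 = -8.1147e-04; σ = Eε = 69500 · -8.1147e-04 = -56.4 MPa.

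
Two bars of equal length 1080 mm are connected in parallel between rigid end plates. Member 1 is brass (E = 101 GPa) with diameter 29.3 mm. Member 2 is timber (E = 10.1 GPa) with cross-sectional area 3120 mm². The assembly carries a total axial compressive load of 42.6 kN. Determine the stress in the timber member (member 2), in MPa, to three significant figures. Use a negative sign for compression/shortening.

-4.32 MPa

A_1 = 674.3 mm².
Equal strain + equilibrium ⇒ each member carries load in proportion to AE: A₁E₁ = 68100000 N, A₂E₂ = 31510000 N, ΣAE = 99610000 N.
σ₂ = P·E₂/ΣAE = -42600·10100/99610000 = -4.319 MPa.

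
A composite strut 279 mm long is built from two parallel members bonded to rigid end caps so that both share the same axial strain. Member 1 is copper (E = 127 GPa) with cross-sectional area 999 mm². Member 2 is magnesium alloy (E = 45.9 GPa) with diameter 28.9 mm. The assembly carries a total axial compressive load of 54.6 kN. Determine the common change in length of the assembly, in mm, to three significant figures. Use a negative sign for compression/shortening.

A_2 = 656 mm².
Equal strain + equilibrium ⇒ each member carries load in proportion to AE: A₁E₁ = 126900000 N, A₂E₂ = 30110000 N, ΣAE = 157000000 N.
δ = PL/ΣAE = -54600·279/157000000 = -0.09704 mm.

-0.0970 mm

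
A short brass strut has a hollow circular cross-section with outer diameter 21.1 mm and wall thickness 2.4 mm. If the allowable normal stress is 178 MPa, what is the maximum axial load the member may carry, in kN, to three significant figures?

A = 141 mm².
P_max = σ_allow · A = 178 · 141 = 25100 N = 25.1 kN.

25.1 kN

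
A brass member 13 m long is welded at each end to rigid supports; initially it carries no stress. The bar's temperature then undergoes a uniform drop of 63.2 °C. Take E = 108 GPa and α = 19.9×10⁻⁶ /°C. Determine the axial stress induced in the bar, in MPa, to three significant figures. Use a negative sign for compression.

Free thermal expansion αLΔT = 19.9e-6 · 13000 · -63.2 = -16.35 mm.
The walls impose strain ε = −(-16.35)/13000 = 1.2577e-03; σ = Eε = 108000 · 1.2577e-03 = 135.8 MPa.

136 MPa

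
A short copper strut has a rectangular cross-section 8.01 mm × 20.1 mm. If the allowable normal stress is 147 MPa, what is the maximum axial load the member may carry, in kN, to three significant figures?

A = 161 mm².
P_max = σ_allow · A = 147 · 161 = 23670 N = 23.67 kN.

23.7 kN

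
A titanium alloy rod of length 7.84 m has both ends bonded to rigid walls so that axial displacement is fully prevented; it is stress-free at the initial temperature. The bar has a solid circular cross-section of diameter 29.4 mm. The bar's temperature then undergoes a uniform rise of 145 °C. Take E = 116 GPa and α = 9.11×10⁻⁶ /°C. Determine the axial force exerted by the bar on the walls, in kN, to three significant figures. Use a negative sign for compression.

-104 kN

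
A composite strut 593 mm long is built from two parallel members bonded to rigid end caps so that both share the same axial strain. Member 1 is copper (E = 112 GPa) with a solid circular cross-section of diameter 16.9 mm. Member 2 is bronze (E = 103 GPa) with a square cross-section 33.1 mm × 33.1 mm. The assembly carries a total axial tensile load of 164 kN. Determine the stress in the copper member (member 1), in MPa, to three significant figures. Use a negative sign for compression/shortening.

133 MPa

A_1 = 224.3 mm².
A_2 = 1096 mm².
Equal strain + equilibrium ⇒ each member carries load in proportion to AE: A₁E₁ = 25120000 N, A₂E₂ = 112800000 N, ΣAE = 138000000 N.
σ₁ = P·E₁/ΣAE = 164000·112000/138000000 = 133.1 MPa.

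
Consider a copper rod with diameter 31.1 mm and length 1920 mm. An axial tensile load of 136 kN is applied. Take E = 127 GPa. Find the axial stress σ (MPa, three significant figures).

179 MPa

A = 759.6 mm².
σ = N/A = 136000/759.6 = 179 MPa.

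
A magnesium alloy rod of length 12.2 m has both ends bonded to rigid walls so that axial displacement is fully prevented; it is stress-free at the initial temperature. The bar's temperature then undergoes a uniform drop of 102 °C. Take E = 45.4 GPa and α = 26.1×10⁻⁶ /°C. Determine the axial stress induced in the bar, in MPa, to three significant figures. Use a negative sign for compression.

Free thermal expansion αLΔT = 26.1e-6 · 12200 · -102 = -32.48 mm.
The walls impose strain ε = −(-32.48)/12200 = 2.6622e-03; σ = Eε = 45400 · 2.6622e-03 = 120.9 MPa.

121 MPa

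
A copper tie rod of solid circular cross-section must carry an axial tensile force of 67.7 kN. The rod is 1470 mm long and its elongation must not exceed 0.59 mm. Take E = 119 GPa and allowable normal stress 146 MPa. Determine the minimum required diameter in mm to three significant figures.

42.5 mm

Required area A ≥ P/σ_allow = 67700/146 = 463.7 mm².
For a solid circular section, d ≥ √(4A/π) = 24.3 mm.
Elongation limit: A ≥ PL/(Eδ_allow) = 67700·1470/(119000·0.59) = 1417 mm² ⇒ d ≥ 42.48 mm.
The elongation limit governs.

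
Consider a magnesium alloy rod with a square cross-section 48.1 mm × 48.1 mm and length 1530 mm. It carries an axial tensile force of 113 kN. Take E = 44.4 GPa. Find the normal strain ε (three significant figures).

0.00110

A = 2314 mm².
σ = N/A = 48.84 MPa; ε = σ/E = 48.84/44400 = 1.100e-03.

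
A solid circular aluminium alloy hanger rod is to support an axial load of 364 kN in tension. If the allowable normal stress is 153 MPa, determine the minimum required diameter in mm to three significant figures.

55.0 mm

Required area A ≥ P/σ_allow = 364000/153 = 2379 mm².
For a solid circular section, d ≥ √(4A/π) = 55.04 mm.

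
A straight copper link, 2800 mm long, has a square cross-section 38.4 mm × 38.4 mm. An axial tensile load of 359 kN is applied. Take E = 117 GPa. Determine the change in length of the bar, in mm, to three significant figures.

A = 1475 mm².
δ_mech = NL/(AE) = 359000·2800/(1475·117000) = 5.826 mm.

5.83 mm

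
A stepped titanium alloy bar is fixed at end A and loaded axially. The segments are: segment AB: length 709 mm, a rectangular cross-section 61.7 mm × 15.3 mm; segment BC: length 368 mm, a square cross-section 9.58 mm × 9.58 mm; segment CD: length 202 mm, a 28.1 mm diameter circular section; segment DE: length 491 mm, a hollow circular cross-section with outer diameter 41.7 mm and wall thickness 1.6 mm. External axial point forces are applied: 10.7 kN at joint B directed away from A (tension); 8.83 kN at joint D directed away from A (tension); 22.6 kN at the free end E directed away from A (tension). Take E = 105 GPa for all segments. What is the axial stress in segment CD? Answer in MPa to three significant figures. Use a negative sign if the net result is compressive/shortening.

Internal axial forces (sectioning from the free end, tension +): N_DE = 22.6 kN, N_CD = 31.43 kN, N_BC = 31.43 kN, N_AB = 42.13 kN.
A_CD = 620.2 mm².
σ_CD = N_CD/A_CD = 31430/620.2 = 50.68 MPa.

50.7 MPa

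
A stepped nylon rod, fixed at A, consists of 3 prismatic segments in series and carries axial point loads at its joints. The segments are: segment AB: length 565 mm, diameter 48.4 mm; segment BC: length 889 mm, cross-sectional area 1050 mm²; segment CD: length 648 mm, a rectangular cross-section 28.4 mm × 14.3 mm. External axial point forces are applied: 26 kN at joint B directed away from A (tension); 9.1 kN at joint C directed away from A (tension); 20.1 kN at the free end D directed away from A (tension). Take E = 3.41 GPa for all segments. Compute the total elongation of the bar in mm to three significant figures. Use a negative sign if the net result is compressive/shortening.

21.6 mm

Internal axial forces (sectioning from the free end, tension +): N_CD = 20.1 kN, N_BC = 29.2 kN, N_AB = 55.2 kN.
A_AB = 1840 mm².
A_CD = 406.1 mm².
δ_AB = 55200·565/(1840·3410) = 4.971 mm
δ_BC = 29200·889/(1050·3410) = 7.25 mm
δ_CD = 20100·648/(406.1·3410) = 9.405 mm
δ = Σδ_i = 21.63 mm.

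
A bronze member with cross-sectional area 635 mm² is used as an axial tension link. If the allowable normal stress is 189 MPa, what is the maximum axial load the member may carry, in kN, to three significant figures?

120 kN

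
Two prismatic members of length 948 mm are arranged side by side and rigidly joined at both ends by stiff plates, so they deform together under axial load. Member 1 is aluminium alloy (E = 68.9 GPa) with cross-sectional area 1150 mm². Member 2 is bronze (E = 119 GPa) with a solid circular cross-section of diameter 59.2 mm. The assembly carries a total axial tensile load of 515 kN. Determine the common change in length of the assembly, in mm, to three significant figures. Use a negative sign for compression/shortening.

1.20 mm

A_2 = 2753 mm².
Equal strain + equilibrium ⇒ each member carries load in proportion to AE: A₁E₁ = 79240000 N, A₂E₂ = 327600000 N, ΣAE = 406800000 N.
δ = PL/ΣAE = 515000·948/406800000 = 1.2 mm.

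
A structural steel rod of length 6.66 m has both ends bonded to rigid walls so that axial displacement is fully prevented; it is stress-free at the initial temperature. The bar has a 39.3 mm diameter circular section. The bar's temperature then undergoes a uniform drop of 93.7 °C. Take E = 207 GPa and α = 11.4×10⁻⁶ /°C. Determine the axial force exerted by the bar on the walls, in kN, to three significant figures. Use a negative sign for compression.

268 kN

Free thermal expansion αLΔT = 11.4e-6 · 6660 · -93.7 = -7.114 mm.
The walls impose strain ε = −(-7.114)/6660 = 1.0682e-03; σ = Eε = 207000 · 1.0682e-03 = 221.1 MPa.
Wall reaction R = σ·A = 221.1·1213 = 268200 N = 268.2 kN.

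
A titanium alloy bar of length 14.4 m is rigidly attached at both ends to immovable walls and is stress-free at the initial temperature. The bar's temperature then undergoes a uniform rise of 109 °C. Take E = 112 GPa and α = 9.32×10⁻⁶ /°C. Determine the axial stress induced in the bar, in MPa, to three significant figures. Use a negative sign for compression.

Free thermal expansion αLΔT = 9.32e-6 · 14400 · 109 = 14.63 mm.
The walls impose strain ε = −(14.63)/14400 = -1.0159e-03; σ = Eε = 112000 · -1.0159e-03 = -113.8 MPa.

-114 MPa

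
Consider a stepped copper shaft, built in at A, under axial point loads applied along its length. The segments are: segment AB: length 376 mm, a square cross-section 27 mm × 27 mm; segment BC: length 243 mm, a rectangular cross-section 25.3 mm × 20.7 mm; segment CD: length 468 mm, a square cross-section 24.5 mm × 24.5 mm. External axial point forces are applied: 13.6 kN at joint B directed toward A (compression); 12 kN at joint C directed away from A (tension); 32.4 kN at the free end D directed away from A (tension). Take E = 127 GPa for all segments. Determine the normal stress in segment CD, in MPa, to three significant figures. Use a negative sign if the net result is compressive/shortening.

54.0 MPa

Internal axial forces (sectioning from the free end, tension +): N_CD = 32.4 kN, N_BC = 44.4 kN, N_AB = 30.8 kN.
A_CD = 600.2 mm².
σ_CD = N_CD/A_CD = 32400/600.2 = 53.98 MPa.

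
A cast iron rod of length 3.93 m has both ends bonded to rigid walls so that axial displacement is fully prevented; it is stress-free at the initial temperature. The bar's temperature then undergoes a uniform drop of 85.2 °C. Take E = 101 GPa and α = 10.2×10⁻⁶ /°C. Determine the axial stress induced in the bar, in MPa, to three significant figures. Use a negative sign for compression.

87.8 MPa

Free thermal expansion αLΔT = 10.2e-6 · 3930 · -85.2 = -3.415 mm.
The walls impose strain ε = −(-3.415)/3930 = 8.6904e-04; σ = Eε = 101000 · 8.6904e-04 = 87.77 MPa.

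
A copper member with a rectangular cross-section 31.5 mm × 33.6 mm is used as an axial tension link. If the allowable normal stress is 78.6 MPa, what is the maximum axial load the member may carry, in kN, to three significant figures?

83.2 kN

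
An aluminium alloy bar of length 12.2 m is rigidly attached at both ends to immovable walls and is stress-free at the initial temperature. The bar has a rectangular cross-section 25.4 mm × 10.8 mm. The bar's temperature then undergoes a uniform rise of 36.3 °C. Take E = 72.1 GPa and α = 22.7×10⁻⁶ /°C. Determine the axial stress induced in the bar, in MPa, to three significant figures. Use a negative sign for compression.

Free thermal expansion αLΔT = 22.7e-6 · 12200 · 36.3 = 10.05 mm.
The walls impose strain ε = −(10.05)/12200 = -8.2401e-04; σ = Eε = 72100 · -8.2401e-04 = -59.41 MPa.

-59.4 MPa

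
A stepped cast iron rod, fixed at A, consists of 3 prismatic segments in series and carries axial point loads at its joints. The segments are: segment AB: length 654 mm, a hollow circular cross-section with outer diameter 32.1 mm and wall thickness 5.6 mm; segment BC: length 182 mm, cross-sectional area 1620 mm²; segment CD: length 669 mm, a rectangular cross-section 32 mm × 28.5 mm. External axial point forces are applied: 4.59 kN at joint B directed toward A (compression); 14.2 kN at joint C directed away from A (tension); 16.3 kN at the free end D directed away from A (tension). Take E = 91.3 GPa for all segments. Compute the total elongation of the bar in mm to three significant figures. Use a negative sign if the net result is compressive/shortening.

Internal axial forces (sectioning from the free end, tension +): N_CD = 16.3 kN, N_BC = 30.5 kN, N_AB = 25.91 kN.
A_AB = 466.2 mm².
A_CD = 912 mm².
δ_AB = 25910·654/(466.2·91300) = 0.3981 mm
δ_BC = 30500·182/(1620·91300) = 0.03753 mm
δ_CD = 16300·669/(912·91300) = 0.131 mm
δ = Σδ_i = 0.5666 mm.

0.567 mm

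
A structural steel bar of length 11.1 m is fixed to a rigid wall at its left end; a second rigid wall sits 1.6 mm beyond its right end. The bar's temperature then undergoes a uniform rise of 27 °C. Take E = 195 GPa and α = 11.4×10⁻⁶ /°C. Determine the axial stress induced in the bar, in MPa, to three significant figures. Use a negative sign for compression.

-31.9 MPa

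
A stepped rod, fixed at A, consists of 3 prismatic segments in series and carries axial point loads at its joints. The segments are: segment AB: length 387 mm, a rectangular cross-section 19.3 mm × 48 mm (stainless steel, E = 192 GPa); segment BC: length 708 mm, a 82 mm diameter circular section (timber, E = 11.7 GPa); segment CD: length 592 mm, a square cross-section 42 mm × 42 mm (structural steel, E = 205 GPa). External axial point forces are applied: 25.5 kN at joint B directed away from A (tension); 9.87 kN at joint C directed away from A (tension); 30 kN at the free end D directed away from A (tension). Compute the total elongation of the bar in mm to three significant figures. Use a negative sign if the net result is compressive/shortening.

0.648 mm

Internal axial forces (sectioning from the free end, tension +): N_CD = 30 kN, N_BC = 39.87 kN, N_AB = 65.37 kN.
A_AB = 926.4 mm².
A_BC = 5281 mm².
A_CD = 1764 mm².
δ_AB = 65370·387/(926.4·192000) = 0.1422 mm
δ_BC = 39870·708/(5281·11700) = 0.4569 mm
δ_CD = 30000·592/(1764·205000) = 0.04911 mm
δ = Σδ_i = 0.6482 mm.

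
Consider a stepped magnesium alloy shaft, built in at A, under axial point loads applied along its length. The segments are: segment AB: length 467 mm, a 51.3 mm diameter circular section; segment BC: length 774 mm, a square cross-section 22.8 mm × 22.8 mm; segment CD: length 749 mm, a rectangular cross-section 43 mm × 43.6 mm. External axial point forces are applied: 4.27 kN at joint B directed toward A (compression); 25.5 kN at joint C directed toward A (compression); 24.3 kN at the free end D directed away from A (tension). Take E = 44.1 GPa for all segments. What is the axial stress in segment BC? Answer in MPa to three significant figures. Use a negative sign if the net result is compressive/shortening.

Internal axial forces (sectioning from the free end, tension +): N_CD = 24.3 kN, N_BC = -1.2 kN, N_AB = -5.47 kN.
A_BC = 519.8 mm².
σ_BC = N_BC/A_BC = -1200/519.8 = -2.308 MPa.

-2.31 MPa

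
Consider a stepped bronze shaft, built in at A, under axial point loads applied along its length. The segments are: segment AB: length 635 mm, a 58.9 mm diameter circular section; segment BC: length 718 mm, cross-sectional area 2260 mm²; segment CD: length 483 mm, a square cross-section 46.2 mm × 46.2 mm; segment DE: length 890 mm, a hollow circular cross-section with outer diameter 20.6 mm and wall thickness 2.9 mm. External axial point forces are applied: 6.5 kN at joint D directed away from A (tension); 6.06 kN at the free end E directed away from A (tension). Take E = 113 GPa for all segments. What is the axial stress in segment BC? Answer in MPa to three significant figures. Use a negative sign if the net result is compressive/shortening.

Internal axial forces (sectioning from the free end, tension +): N_DE = 6.06 kN, N_CD = 12.56 kN, N_BC = 12.56 kN, N_AB = 12.56 kN.
σ_BC = N_BC/A_BC = 12560/2260 = 5.558 MPa.

5.56 MPa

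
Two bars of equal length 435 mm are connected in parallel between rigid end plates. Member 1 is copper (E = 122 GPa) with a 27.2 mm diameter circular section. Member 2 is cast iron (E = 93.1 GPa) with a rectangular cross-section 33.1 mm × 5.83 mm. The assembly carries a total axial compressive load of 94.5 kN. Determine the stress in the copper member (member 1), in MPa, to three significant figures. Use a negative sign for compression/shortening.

-130 MPa

A_1 = 581.1 mm².
A_2 = 193 mm².
Equal strain + equilibrium ⇒ each member carries load in proportion to AE: A₁E₁ = 70890000 N, A₂E₂ = 17970000 N, ΣAE = 88860000 N.
σ₁ = P·E₁/ΣAE = -94500·122000/88860000 = -129.7 MPa.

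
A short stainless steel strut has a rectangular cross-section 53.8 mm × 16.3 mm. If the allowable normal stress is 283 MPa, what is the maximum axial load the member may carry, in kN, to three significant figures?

248 kN

A = 876.9 mm².
P_max = σ_allow · A = 283 · 876.9 = 248200 N = 248.2 kN.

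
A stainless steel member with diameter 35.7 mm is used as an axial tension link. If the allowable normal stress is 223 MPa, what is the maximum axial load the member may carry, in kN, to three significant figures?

A = 1001 mm².
P_max = σ_allow · A = 223 · 1001 = 223200 N = 223.2 kN.

223 kN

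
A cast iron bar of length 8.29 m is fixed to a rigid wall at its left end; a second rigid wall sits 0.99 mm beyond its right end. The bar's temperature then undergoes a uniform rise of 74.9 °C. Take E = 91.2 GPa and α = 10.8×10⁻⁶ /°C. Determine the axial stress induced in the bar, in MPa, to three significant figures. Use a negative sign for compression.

-62.9 MPa

Free thermal expansion αLΔT = 10.8e-6 · 8290 · 74.9 = 6.706 mm.
The walls engage after the gap closes; constrained expansion = 6.706 − 0.99 = 5.716 mm.
The walls impose strain ε = −(5.716)/8290 = -6.8950e-04; σ = Eε = 91200 · -6.8950e-04 = -62.88 MPa.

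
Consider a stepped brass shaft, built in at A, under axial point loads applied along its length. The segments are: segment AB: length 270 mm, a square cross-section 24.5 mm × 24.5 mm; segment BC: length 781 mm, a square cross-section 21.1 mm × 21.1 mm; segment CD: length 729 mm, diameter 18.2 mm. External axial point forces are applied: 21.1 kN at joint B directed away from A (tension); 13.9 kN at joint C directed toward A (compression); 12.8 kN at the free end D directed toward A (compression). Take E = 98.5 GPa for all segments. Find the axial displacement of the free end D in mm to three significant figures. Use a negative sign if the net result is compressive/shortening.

Internal axial forces (sectioning from the free end, tension +): N_CD = -12.8 kN, N_BC = -26.7 kN, N_AB = -5.6 kN.
A_AB = 600.2 mm².
A_BC = 445.2 mm².
A_CD = 260.2 mm².
δ_AB = -5600·270/(600.2·98500) = -0.02557 mm
δ_BC = -26700·781/(445.2·98500) = -0.4755 mm
δ_CD = -12800·729/(260.2·98500) = -0.3641 mm
δ = Σδ_i = -0.8652 mm.

-0.865 mm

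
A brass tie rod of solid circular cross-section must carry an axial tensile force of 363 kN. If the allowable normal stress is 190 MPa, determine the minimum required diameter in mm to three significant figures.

49.3 mm

Required area A ≥ P/σ_allow = 363000/190 = 1911 mm².
For a solid circular section, d ≥ √(4A/π) = 49.32 mm.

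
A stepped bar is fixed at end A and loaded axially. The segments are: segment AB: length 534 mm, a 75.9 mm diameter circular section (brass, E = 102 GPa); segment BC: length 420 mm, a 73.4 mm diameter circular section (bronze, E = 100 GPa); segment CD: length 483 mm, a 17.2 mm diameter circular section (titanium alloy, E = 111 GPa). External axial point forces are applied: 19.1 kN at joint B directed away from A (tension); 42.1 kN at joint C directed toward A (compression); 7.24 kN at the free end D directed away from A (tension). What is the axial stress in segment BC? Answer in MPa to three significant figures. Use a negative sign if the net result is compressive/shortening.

Internal axial forces (sectioning from the free end, tension +): N_CD = 7.24 kN, N_BC = -34.86 kN, N_AB = -15.76 kN.
A_BC = 4231 mm².
σ_BC = N_BC/A_BC = -34860/4231 = -8.238 MPa.

-8.24 MPa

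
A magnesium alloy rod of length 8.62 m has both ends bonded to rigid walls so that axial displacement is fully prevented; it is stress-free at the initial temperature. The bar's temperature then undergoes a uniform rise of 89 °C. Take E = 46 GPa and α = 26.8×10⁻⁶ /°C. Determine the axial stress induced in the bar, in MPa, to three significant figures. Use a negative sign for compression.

Free thermal expansion αLΔT = 26.8e-6 · 8620 · 89 = 20.56 mm.
The walls impose strain ε = −(20.56)/8620 = -2.3852e-03; σ = Eε = 46000 · -2.3852e-03 = -109.7 MPa.

-110 MPa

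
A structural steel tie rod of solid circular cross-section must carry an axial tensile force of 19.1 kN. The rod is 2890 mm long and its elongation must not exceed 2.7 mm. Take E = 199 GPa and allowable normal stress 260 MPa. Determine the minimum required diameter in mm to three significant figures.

11.4 mm

Required area A ≥ P/σ_allow = 19100/260 = 73.46 mm².
For a solid circular section, d ≥ √(4A/π) = 9.671 mm.
Elongation limit: A ≥ PL/(Eδ_allow) = 19100·2890/(199000·2.7) = 102.7 mm² ⇒ d ≥ 11.44 mm.
The elongation limit governs.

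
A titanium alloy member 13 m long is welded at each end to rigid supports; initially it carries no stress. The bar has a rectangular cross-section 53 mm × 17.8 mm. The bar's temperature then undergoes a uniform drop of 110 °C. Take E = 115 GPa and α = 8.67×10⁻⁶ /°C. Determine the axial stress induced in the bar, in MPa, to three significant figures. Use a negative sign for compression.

110 MPa

Free thermal expansion αLΔT = 8.67e-6 · 13000 · -110 = -12.4 mm.
The walls impose strain ε = −(-12.4)/13000 = 9.5370e-04; σ = Eε = 115000 · 9.5370e-04 = 109.7 MPa.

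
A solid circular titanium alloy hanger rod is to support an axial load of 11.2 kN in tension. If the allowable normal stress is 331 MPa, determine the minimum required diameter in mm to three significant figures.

6.56 mm

Required area A ≥ P/σ_allow = 11200/331 = 33.84 mm².
For a solid circular section, d ≥ √(4A/π) = 6.564 mm.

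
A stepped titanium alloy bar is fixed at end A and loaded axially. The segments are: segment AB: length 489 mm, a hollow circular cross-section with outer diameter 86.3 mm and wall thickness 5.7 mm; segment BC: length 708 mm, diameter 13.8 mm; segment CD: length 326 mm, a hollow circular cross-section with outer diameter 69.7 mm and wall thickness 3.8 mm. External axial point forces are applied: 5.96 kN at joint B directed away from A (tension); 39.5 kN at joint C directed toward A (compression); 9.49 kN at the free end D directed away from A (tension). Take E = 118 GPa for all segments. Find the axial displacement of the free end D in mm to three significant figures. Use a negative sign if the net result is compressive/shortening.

-1.24 mm

Internal axial forces (sectioning from the free end, tension +): N_CD = 9.49 kN, N_BC = -30.01 kN, N_AB = -24.05 kN.
A_AB = 1443 mm².
A_BC = 149.6 mm².
A_CD = 786.7 mm².
δ_AB = -24050·489/(1443·118000) = -0.06905 mm
δ_BC = -30010·708/(149.6·118000) = -1.204 mm
δ_CD = 9490·326/(786.7·118000) = 0.03333 mm
δ = Σδ_i = -1.24 mm.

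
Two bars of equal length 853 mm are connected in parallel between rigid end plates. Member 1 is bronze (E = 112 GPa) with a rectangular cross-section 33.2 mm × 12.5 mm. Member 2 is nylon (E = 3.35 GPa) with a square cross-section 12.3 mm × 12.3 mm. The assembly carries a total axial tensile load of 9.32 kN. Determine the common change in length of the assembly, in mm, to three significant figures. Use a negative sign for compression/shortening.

0.169 mm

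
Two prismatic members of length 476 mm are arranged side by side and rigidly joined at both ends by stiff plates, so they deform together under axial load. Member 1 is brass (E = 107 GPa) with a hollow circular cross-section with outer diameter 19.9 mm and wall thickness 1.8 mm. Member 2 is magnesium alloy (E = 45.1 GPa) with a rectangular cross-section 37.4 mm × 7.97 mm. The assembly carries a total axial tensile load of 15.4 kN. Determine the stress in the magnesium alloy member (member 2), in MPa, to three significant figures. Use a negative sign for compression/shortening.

28.5 MPa

A_1 = 102.4 mm².
A_2 = 298.1 mm².
Equal strain + equilibrium ⇒ each member carries load in proportion to AE: A₁E₁ = 10950000 N, A₂E₂ = 13440000 N, ΣAE = 24400000 N.
σ₂ = P·E₂/ΣAE = 15400·45100/24400000 = 28.47 MPa.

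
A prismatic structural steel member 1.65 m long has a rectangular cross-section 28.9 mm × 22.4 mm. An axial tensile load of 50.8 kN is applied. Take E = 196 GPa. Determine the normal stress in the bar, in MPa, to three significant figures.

78.5 MPa

A = 647.4 mm².
σ = N/A = 50800/647.4 = 78.47 MPa.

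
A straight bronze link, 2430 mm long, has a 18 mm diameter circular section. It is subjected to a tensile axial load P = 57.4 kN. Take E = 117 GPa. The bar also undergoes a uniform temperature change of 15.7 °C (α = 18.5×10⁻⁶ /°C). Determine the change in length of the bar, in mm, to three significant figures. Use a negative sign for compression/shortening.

5.39 mm

A = 254.5 mm².
δ_mech = NL/(AE) = 57400·2430/(254.5·117000) = 4.685 mm.
δ_thermal = αLΔT = 18.5e-6·2430·15.7 = 0.7058 mm.
δ = δ_mech + δ_thermal = 5.391 mm.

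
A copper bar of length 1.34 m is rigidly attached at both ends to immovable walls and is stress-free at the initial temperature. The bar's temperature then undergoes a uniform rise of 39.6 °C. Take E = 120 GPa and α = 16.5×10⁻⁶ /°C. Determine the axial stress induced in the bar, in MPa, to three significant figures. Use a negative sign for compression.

Free thermal expansion αLΔT = 16.5e-6 · 1340 · 39.6 = 0.8756 mm.
The walls impose strain ε = −(0.8756)/1340 = -6.5340e-04; σ = Eε = 120000 · -6.5340e-04 = -78.41 MPa.

-78.4 MPa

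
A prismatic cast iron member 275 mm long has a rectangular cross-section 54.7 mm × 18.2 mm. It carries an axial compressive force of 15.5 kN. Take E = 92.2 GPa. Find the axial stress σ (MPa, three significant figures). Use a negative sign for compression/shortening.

A = 995.5 mm².
σ = N/A = -15500/995.5 = -15.57 MPa.

-15.6 MPa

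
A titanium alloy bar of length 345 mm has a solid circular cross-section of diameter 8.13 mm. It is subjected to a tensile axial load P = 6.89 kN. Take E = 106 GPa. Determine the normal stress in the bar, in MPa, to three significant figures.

133 MPa

A = 51.91 mm².
σ = N/A = 6890/51.91 = 132.7 MPa.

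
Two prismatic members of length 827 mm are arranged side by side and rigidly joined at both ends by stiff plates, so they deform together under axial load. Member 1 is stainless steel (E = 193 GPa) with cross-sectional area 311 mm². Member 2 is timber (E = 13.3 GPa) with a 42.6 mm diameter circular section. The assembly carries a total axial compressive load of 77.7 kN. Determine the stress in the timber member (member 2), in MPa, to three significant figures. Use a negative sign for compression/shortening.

-13.1 MPa

A_2 = 1425 mm².
Equal strain + equilibrium ⇒ each member carries load in proportion to AE: A₁E₁ = 60020000 N, A₂E₂ = 18960000 N, ΣAE = 78980000 N.
σ₂ = P·E₂/ΣAE = -77700·13300/78980000 = -13.08 MPa.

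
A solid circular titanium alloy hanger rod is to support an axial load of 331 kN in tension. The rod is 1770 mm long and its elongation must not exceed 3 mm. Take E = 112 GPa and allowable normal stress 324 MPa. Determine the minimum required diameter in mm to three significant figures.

Required area A ≥ P/σ_allow = 331000/324 = 1022 mm².
For a solid circular section, d ≥ √(4A/π) = 36.07 mm.
Elongation limit: A ≥ PL/(Eδ_allow) = 331000·1770/(112000·3) = 1744 mm² ⇒ d ≥ 47.12 mm.
The elongation limit governs.

47.1 mm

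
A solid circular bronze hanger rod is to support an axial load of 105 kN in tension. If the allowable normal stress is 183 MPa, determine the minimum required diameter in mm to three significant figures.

27.0 mm

Required area A ≥ P/σ_allow = 105000/183 = 573.8 mm².
For a solid circular section, d ≥ √(4A/π) = 27.03 mm.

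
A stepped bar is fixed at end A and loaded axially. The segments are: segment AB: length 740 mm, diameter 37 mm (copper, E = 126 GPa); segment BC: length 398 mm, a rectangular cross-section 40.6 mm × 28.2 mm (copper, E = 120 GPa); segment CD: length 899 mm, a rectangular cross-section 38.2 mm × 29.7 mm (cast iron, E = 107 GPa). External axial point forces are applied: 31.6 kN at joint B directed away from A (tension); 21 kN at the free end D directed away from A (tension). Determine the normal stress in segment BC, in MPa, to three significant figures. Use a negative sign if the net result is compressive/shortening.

18.3 MPa

Internal axial forces (sectioning from the free end, tension +): N_CD = 21 kN, N_BC = 21 kN, N_AB = 52.6 kN.
A_BC = 1145 mm².
σ_BC = N_BC/A_BC = 21000/1145 = 18.34 MPa.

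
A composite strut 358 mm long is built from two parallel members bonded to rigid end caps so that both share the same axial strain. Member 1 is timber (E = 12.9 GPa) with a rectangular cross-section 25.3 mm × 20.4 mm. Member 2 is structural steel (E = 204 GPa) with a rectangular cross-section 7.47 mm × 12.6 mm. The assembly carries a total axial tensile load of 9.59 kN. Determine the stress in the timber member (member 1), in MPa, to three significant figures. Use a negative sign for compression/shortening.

A_1 = 516.1 mm².
A_2 = 94.12 mm².
Equal strain + equilibrium ⇒ each member carries load in proportion to AE: A₁E₁ = 6658000 N, A₂E₂ = 19200000 N, ΣAE = 25860000 N.
σ₁ = P·E₁/ΣAE = 9590·12900/25860000 = 4.784 MPa.

4.78 MPa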